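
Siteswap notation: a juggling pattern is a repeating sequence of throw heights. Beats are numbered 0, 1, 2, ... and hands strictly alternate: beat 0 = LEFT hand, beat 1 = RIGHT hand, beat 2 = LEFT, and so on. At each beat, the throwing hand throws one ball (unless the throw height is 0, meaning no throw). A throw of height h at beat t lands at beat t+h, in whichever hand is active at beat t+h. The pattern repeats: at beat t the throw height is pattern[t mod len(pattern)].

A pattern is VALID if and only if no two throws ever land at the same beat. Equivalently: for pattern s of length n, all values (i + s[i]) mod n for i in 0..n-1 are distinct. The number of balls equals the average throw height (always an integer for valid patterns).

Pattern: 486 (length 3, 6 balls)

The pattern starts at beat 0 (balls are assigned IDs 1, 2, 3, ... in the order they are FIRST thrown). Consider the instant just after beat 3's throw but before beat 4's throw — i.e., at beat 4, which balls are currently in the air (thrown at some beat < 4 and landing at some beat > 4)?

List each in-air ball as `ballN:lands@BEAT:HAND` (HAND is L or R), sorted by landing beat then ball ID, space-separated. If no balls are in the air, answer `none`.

Beat 0 (L): throw ball1 h=4 -> lands@4:L; in-air after throw: [b1@4:L]
Beat 1 (R): throw ball2 h=8 -> lands@9:R; in-air after throw: [b1@4:L b2@9:R]
Beat 2 (L): throw ball3 h=6 -> lands@8:L; in-air after throw: [b1@4:L b3@8:L b2@9:R]
Beat 3 (R): throw ball4 h=4 -> lands@7:R; in-air after throw: [b1@4:L b4@7:R b3@8:L b2@9:R]
Beat 4 (L): throw ball1 h=8 -> lands@12:L; in-air after throw: [b4@7:R b3@8:L b2@9:R b1@12:L]

Answer: ball4:lands@7:R ball3:lands@8:L ball2:lands@9:R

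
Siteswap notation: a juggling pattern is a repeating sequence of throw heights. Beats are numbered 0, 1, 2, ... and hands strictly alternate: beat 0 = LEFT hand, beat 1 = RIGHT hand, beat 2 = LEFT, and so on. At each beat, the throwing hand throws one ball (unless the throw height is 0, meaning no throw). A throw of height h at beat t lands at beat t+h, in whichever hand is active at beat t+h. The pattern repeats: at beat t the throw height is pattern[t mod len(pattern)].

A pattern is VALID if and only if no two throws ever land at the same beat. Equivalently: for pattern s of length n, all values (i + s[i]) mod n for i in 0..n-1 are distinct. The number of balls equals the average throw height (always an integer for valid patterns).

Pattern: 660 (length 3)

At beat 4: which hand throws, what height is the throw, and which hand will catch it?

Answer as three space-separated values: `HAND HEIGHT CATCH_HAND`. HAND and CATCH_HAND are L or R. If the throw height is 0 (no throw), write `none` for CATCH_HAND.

Beat 4: 4 mod 2 = 0, so hand = L
Throw height = pattern[4 mod 3] = pattern[1] = 6
Lands at beat 4+6=10, 10 mod 2 = 0, so catch hand = L

Answer: L 6 L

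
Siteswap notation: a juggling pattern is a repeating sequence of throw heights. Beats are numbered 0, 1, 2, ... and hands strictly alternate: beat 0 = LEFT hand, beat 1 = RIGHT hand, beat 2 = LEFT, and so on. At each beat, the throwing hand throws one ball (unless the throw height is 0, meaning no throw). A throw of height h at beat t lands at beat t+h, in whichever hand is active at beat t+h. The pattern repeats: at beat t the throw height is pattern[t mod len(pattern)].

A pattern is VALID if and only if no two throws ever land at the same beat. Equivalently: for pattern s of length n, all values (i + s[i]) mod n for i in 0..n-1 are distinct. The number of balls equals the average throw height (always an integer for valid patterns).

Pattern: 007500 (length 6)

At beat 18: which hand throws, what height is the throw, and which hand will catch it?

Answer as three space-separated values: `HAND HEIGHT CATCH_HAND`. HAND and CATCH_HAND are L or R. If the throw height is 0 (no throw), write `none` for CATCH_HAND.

Answer: L 0 none

Derivation:
Beat 18: 18 mod 2 = 0, so hand = L
Throw height = pattern[18 mod 6] = pattern[0] = 0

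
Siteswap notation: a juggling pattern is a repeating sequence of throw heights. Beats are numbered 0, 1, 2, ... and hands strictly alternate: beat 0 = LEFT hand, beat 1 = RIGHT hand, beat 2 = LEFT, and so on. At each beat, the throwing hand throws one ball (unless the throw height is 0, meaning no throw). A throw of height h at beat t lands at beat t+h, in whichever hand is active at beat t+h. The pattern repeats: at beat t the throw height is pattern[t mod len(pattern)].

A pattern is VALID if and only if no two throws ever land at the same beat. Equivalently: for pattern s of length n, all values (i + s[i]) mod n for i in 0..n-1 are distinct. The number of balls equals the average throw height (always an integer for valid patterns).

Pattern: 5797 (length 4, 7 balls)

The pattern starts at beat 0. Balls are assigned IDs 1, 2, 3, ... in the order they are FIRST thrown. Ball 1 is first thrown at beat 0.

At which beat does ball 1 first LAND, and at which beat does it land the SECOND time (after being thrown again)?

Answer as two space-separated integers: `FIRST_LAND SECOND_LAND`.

Answer: 5 12

Derivation:
Beat 0 (L): throw ball1 h=5 -> lands@5:R; in-air after throw: [b1@5:R]
Beat 1 (R): throw ball2 h=7 -> lands@8:L; in-air after throw: [b1@5:R b2@8:L]
Beat 2 (L): throw ball3 h=9 -> lands@11:R; in-air after throw: [b1@5:R b2@8:L b3@11:R]
Beat 3 (R): throw ball4 h=7 -> lands@10:L; in-air after throw: [b1@5:R b2@8:L b4@10:L b3@11:R]
Beat 4 (L): throw ball5 h=5 -> lands@9:R; in-air after throw: [b1@5:R b2@8:L b5@9:R b4@10:L b3@11:R]
Beat 5 (R): throw ball1 h=7 -> lands@12:L; in-air after throw: [b2@8:L b5@9:R b4@10:L b3@11:R b1@12:L]
Beat 6 (L): throw ball6 h=9 -> lands@15:R; in-air after throw: [b2@8:L b5@9:R b4@10:L b3@11:R b1@12:L b6@15:R]
Beat 7 (R): throw ball7 h=7 -> lands@14:L; in-air after throw: [b2@8:L b5@9:R b4@10:L b3@11:R b1@12:L b7@14:L b6@15:R]
Beat 8 (L): throw ball2 h=5 -> lands@13:R; in-air after throw: [b5@9:R b4@10:L b3@11:R b1@12:L b2@13:R b7@14:L b6@15:R]
Beat 9 (R): throw ball5 h=7 -> lands@16:L; in-air after throw: [b4@10:L b3@11:R b1@12:L b2@13:R b7@14:L b6@15:R b5@16:L]
Beat 10 (L): throw ball4 h=9 -> lands@19:R; in-air after throw: [b3@11:R b1@12:L b2@13:R b7@14:L b6@15:R b5@16:L b4@19:R]
Beat 11 (R): throw ball3 h=7 -> lands@18:L; in-air after throw: [b1@12:L b2@13:R b7@14:L b6@15:R b5@16:L b3@18:L b4@19:R]
Beat 12 (L): throw ball1 h=5 -> lands@17:R; in-air after throw: [b2@13:R b7@14:L b6@15:R b5@16:L b1@17:R b3@18:L b4@19:R]
Ball 1: thrown@0 h=5 -> first land @5; rethrown@5 h=7 -> second land @12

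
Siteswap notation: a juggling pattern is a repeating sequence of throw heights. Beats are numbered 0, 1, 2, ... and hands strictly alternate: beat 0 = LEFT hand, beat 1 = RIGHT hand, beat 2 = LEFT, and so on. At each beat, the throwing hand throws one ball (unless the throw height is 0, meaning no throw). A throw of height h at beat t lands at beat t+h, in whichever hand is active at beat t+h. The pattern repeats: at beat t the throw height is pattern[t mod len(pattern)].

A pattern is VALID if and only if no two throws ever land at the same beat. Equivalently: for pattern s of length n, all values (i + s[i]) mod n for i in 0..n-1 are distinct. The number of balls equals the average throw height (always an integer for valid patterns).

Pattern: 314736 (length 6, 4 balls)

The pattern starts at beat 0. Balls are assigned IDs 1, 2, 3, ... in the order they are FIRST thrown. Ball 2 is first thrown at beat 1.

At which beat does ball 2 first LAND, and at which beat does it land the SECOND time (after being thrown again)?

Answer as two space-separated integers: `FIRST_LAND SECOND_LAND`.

Answer: 2 6

Derivation:
Beat 0 (L): throw ball1 h=3 -> lands@3:R; in-air after throw: [b1@3:R]
Beat 1 (R): throw ball2 h=1 -> lands@2:L; in-air after throw: [b2@2:L b1@3:R]
Beat 2 (L): throw ball2 h=4 -> lands@6:L; in-air after throw: [b1@3:R b2@6:L]
Beat 3 (R): throw ball1 h=7 -> lands@10:L; in-air after throw: [b2@6:L b1@10:L]
Beat 4 (L): throw ball3 h=3 -> lands@7:R; in-air after throw: [b2@6:L b3@7:R b1@10:L]
Beat 5 (R): throw ball4 h=6 -> lands@11:R; in-air after throw: [b2@6:L b3@7:R b1@10:L b4@11:R]
Beat 6 (L): throw ball2 h=3 -> lands@9:R; in-air after throw: [b3@7:R b2@9:R b1@10:L b4@11:R]
Ball 2: thrown@1 h=1 -> first land @2; rethrown@2 h=4 -> second land @6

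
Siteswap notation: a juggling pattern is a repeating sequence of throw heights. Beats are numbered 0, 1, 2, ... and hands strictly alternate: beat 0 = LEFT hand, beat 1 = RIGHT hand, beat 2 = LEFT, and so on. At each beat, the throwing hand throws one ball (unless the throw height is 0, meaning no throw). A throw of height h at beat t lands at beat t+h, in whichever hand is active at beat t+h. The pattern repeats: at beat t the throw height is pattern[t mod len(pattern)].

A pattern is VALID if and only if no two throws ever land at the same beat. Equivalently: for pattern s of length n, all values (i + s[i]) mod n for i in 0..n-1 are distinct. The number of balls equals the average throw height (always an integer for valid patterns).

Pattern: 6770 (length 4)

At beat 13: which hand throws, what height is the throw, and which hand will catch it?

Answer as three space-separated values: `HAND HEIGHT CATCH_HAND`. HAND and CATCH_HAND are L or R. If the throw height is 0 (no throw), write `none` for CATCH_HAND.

Beat 13: 13 mod 2 = 1, so hand = R
Throw height = pattern[13 mod 4] = pattern[1] = 7
Lands at beat 13+7=20, 20 mod 2 = 0, so catch hand = L

Answer: R 7 L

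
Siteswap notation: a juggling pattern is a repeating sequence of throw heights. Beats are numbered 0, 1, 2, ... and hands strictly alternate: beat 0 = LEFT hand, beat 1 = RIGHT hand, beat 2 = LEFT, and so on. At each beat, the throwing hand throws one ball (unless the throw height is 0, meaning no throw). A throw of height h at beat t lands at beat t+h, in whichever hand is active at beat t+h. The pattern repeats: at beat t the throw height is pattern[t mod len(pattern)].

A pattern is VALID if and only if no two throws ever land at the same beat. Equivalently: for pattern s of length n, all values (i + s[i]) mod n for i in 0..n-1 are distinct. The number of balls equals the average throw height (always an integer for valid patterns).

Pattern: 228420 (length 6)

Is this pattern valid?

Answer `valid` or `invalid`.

i=0: (i + s[i]) mod n = (0 + 2) mod 6 = 2
i=1: (i + s[i]) mod n = (1 + 2) mod 6 = 3
i=2: (i + s[i]) mod n = (2 + 8) mod 6 = 4
i=3: (i + s[i]) mod n = (3 + 4) mod 6 = 1
i=4: (i + s[i]) mod n = (4 + 2) mod 6 = 0
i=5: (i + s[i]) mod n = (5 + 0) mod 6 = 5
Residues: [2, 3, 4, 1, 0, 5], distinct: True

Answer: valid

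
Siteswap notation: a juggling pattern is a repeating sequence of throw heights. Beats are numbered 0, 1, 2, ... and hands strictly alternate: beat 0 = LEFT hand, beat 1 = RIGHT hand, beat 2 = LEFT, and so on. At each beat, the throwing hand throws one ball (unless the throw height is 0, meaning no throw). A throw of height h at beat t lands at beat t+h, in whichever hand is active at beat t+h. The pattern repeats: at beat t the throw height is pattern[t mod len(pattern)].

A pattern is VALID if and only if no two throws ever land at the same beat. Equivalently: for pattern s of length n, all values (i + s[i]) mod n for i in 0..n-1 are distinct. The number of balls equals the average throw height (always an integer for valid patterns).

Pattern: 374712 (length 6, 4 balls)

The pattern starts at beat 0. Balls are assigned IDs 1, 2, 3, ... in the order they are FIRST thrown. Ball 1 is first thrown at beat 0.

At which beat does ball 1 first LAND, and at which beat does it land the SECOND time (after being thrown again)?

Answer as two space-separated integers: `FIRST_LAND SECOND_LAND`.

Answer: 3 10

Derivation:
Beat 0 (L): throw ball1 h=3 -> lands@3:R; in-air after throw: [b1@3:R]
Beat 1 (R): throw ball2 h=7 -> lands@8:L; in-air after throw: [b1@3:R b2@8:L]
Beat 2 (L): throw ball3 h=4 -> lands@6:L; in-air after throw: [b1@3:R b3@6:L b2@8:L]
Beat 3 (R): throw ball1 h=7 -> lands@10:L; in-air after throw: [b3@6:L b2@8:L b1@10:L]
Beat 4 (L): throw ball4 h=1 -> lands@5:R; in-air after throw: [b4@5:R b3@6:L b2@8:L b1@10:L]
Beat 5 (R): throw ball4 h=2 -> lands@7:R; in-air after throw: [b3@6:L b4@7:R b2@8:L b1@10:L]
Beat 6 (L): throw ball3 h=3 -> lands@9:R; in-air after throw: [b4@7:R b2@8:L b3@9:R b1@10:L]
Beat 7 (R): throw ball4 h=7 -> lands@14:L; in-air after throw: [b2@8:L b3@9:R b1@10:L b4@14:L]
Beat 8 (L): throw ball2 h=4 -> lands@12:L; in-air after throw: [b3@9:R b1@10:L b2@12:L b4@14:L]
Beat 9 (R): throw ball3 h=7 -> lands@16:L; in-air after throw: [b1@10:L b2@12:L b4@14:L b3@16:L]
Beat 10 (L): throw ball1 h=1 -> lands@11:R; in-air after throw: [b1@11:R b2@12:L b4@14:L b3@16:L]
Ball 1: thrown@0 h=3 -> first land @3; rethrown@3 h=7 -> second land @10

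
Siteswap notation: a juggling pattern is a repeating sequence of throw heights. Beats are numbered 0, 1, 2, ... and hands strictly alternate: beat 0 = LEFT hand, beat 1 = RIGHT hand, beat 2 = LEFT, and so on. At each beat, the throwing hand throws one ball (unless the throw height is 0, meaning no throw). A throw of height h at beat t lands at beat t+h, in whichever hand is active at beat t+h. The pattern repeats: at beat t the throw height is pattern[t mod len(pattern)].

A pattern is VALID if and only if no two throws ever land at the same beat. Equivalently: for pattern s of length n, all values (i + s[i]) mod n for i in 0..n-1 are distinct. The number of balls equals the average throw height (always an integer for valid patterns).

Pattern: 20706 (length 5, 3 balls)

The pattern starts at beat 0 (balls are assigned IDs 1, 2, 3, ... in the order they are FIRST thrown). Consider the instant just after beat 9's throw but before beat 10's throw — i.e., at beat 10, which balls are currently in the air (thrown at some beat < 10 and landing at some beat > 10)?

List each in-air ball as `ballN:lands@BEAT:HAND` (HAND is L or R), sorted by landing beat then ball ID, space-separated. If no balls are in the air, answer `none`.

Beat 0 (L): throw ball1 h=2 -> lands@2:L; in-air after throw: [b1@2:L]
Beat 2 (L): throw ball1 h=7 -> lands@9:R; in-air after throw: [b1@9:R]
Beat 4 (L): throw ball2 h=6 -> lands@10:L; in-air after throw: [b1@9:R b2@10:L]
Beat 5 (R): throw ball3 h=2 -> lands@7:R; in-air after throw: [b3@7:R b1@9:R b2@10:L]
Beat 7 (R): throw ball3 h=7 -> lands@14:L; in-air after throw: [b1@9:R b2@10:L b3@14:L]
Beat 9 (R): throw ball1 h=6 -> lands@15:R; in-air after throw: [b2@10:L b3@14:L b1@15:R]
Beat 10 (L): throw ball2 h=2 -> lands@12:L; in-air after throw: [b2@12:L b3@14:L b1@15:R]

Answer: ball3:lands@14:L ball1:lands@15:R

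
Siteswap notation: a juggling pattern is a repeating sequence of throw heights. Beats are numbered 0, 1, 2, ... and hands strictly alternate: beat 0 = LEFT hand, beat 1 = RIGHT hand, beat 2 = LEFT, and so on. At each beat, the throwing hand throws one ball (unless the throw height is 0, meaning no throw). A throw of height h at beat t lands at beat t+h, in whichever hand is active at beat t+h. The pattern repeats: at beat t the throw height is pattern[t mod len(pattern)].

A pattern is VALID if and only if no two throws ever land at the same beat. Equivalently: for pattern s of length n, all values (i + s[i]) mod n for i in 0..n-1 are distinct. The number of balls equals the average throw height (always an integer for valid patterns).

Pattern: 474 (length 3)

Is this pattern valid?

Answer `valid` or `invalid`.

i=0: (i + s[i]) mod n = (0 + 4) mod 3 = 1
i=1: (i + s[i]) mod n = (1 + 7) mod 3 = 2
i=2: (i + s[i]) mod n = (2 + 4) mod 3 = 0
Residues: [1, 2, 0], distinct: True

Answer: valid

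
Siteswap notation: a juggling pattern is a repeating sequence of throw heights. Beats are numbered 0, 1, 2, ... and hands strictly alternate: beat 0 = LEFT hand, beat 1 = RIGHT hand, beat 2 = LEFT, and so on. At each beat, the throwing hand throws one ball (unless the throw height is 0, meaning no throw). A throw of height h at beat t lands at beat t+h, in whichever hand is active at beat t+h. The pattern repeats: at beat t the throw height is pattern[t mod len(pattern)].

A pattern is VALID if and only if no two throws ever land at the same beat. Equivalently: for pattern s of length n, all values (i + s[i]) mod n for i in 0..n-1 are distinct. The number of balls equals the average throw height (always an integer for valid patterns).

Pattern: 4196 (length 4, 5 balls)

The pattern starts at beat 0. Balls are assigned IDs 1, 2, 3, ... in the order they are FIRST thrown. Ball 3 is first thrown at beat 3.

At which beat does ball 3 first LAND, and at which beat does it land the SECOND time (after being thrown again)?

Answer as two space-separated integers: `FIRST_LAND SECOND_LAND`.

Beat 0 (L): throw ball1 h=4 -> lands@4:L; in-air after throw: [b1@4:L]
Beat 1 (R): throw ball2 h=1 -> lands@2:L; in-air after throw: [b2@2:L b1@4:L]
Beat 2 (L): throw ball2 h=9 -> lands@11:R; in-air after throw: [b1@4:L b2@11:R]
Beat 3 (R): throw ball3 h=6 -> lands@9:R; in-air after throw: [b1@4:L b3@9:R b2@11:R]
Beat 4 (L): throw ball1 h=4 -> lands@8:L; in-air after throw: [b1@8:L b3@9:R b2@11:R]
Beat 5 (R): throw ball4 h=1 -> lands@6:L; in-air after throw: [b4@6:L b1@8:L b3@9:R b2@11:R]
Beat 6 (L): throw ball4 h=9 -> lands@15:R; in-air after throw: [b1@8:L b3@9:R b2@11:R b4@15:R]
Beat 7 (R): throw ball5 h=6 -> lands@13:R; in-air after throw: [b1@8:L b3@9:R b2@11:R b5@13:R b4@15:R]
Beat 8 (L): throw ball1 h=4 -> lands@12:L; in-air after throw: [b3@9:R b2@11:R b1@12:L b5@13:R b4@15:R]
Beat 9 (R): throw ball3 h=1 -> lands@10:L; in-air after throw: [b3@10:L b2@11:R b1@12:L b5@13:R b4@15:R]
Beat 10 (L): throw ball3 h=9 -> lands@19:R; in-air after throw: [b2@11:R b1@12:L b5@13:R b4@15:R b3@19:R]
Ball 3: thrown@3 h=6 -> first land @9; rethrown@9 h=1 -> second land @10

Answer: 9 10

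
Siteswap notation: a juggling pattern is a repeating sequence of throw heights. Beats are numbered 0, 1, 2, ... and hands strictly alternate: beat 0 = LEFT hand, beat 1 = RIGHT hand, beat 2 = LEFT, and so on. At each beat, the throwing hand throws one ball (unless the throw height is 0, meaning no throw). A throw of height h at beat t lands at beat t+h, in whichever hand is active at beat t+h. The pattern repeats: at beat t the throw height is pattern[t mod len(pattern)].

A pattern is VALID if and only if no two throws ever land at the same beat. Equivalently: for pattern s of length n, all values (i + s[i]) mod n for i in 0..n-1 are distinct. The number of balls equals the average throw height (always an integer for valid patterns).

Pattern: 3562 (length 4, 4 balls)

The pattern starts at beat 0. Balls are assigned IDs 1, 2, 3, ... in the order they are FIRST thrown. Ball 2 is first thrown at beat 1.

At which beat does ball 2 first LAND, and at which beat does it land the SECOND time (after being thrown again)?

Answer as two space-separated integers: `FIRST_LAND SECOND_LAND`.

Beat 0 (L): throw ball1 h=3 -> lands@3:R; in-air after throw: [b1@3:R]
Beat 1 (R): throw ball2 h=5 -> lands@6:L; in-air after throw: [b1@3:R b2@6:L]
Beat 2 (L): throw ball3 h=6 -> lands@8:L; in-air after throw: [b1@3:R b2@6:L b3@8:L]
Beat 3 (R): throw ball1 h=2 -> lands@5:R; in-air after throw: [b1@5:R b2@6:L b3@8:L]
Beat 4 (L): throw ball4 h=3 -> lands@7:R; in-air after throw: [b1@5:R b2@6:L b4@7:R b3@8:L]
Beat 5 (R): throw ball1 h=5 -> lands@10:L; in-air after throw: [b2@6:L b4@7:R b3@8:L b1@10:L]
Beat 6 (L): throw ball2 h=6 -> lands@12:L; in-air after throw: [b4@7:R b3@8:L b1@10:L b2@12:L]
Beat 7 (R): throw ball4 h=2 -> lands@9:R; in-air after throw: [b3@8:L b4@9:R b1@10:L b2@12:L]
Beat 8 (L): throw ball3 h=3 -> lands@11:R; in-air after throw: [b4@9:R b1@10:L b3@11:R b2@12:L]
Beat 9 (R): throw ball4 h=5 -> lands@14:L; in-air after throw: [b1@10:L b3@11:R b2@12:L b4@14:L]
Beat 10 (L): throw ball1 h=6 -> lands@16:L; in-air after throw: [b3@11:R b2@12:L b4@14:L b1@16:L]
Beat 11 (R): throw ball3 h=2 -> lands@13:R; in-air after throw: [b2@12:L b3@13:R b4@14:L b1@16:L]
Beat 12 (L): throw ball2 h=3 -> lands@15:R; in-air after throw: [b3@13:R b4@14:L b2@15:R b1@16:L]
Ball 2: thrown@1 h=5 -> first land @6; rethrown@6 h=6 -> second land @12

Answer: 6 12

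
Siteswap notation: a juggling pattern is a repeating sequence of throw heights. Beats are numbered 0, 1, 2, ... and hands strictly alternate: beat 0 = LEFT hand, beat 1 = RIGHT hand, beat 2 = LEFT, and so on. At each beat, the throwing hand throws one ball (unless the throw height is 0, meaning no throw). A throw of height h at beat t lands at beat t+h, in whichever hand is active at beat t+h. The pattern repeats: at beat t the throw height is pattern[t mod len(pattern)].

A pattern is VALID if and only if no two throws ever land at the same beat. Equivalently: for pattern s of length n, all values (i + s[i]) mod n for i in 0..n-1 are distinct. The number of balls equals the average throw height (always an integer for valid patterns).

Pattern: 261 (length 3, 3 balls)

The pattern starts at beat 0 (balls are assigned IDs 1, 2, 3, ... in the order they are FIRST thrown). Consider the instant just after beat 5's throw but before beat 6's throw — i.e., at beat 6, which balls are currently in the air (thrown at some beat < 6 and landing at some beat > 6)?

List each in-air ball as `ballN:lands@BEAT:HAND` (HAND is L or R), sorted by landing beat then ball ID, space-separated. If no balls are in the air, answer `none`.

Answer: ball2:lands@7:R ball3:lands@10:L

Derivation:
Beat 0 (L): throw ball1 h=2 -> lands@2:L; in-air after throw: [b1@2:L]
Beat 1 (R): throw ball2 h=6 -> lands@7:R; in-air after throw: [b1@2:L b2@7:R]
Beat 2 (L): throw ball1 h=1 -> lands@3:R; in-air after throw: [b1@3:R b2@7:R]
Beat 3 (R): throw ball1 h=2 -> lands@5:R; in-air after throw: [b1@5:R b2@7:R]
Beat 4 (L): throw ball3 h=6 -> lands@10:L; in-air after throw: [b1@5:R b2@7:R b3@10:L]
Beat 5 (R): throw ball1 h=1 -> lands@6:L; in-air after throw: [b1@6:L b2@7:R b3@10:L]
Beat 6 (L): throw ball1 h=2 -> lands@8:L; in-air after throw: [b2@7:R b1@8:L b3@10:L]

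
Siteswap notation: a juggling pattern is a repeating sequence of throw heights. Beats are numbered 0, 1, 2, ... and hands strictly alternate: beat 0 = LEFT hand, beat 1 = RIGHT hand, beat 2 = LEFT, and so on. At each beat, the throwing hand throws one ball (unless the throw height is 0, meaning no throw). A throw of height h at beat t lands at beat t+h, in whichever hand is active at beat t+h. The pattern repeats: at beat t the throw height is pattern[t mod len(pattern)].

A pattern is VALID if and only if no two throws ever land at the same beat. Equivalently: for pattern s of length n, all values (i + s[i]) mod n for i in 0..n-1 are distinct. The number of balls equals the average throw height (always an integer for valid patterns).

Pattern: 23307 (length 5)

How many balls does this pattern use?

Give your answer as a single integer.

Pattern = [2, 3, 3, 0, 7], length n = 5
  position 0: throw height = 2, running sum = 2
  position 1: throw height = 3, running sum = 5
  position 2: throw height = 3, running sum = 8
  position 3: throw height = 0, running sum = 8
  position 4: throw height = 7, running sum = 15
Total sum = 15; balls = sum / n = 15 / 5 = 3

Answer: 3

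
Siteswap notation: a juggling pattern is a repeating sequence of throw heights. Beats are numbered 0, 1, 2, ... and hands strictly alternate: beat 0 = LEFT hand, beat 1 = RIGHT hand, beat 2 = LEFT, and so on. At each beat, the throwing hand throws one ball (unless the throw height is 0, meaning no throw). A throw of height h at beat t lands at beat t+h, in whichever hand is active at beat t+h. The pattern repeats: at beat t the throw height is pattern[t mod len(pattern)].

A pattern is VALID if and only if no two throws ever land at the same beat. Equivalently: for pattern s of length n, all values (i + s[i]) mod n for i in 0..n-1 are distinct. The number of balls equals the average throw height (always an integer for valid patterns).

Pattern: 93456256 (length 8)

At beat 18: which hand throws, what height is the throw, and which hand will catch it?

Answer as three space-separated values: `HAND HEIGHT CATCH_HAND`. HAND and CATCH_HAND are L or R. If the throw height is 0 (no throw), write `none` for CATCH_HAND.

Answer: L 4 L

Derivation:
Beat 18: 18 mod 2 = 0, so hand = L
Throw height = pattern[18 mod 8] = pattern[2] = 4
Lands at beat 18+4=22, 22 mod 2 = 0, so catch hand = L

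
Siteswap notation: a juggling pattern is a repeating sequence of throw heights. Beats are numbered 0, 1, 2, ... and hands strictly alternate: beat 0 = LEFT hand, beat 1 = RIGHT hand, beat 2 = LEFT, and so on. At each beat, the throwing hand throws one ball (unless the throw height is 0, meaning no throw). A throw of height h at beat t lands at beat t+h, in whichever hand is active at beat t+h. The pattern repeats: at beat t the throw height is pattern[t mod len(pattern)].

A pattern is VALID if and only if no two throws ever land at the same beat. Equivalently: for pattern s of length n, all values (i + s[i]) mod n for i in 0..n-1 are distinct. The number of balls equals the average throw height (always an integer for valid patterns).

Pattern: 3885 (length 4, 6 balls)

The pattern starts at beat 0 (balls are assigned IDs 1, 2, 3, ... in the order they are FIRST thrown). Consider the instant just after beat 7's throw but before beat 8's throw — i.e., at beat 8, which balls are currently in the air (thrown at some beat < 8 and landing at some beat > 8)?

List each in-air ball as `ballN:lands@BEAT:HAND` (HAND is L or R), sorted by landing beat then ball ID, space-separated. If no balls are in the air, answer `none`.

Beat 0 (L): throw ball1 h=3 -> lands@3:R; in-air after throw: [b1@3:R]
Beat 1 (R): throw ball2 h=8 -> lands@9:R; in-air after throw: [b1@3:R b2@9:R]
Beat 2 (L): throw ball3 h=8 -> lands@10:L; in-air after throw: [b1@3:R b2@9:R b3@10:L]
Beat 3 (R): throw ball1 h=5 -> lands@8:L; in-air after throw: [b1@8:L b2@9:R b3@10:L]
Beat 4 (L): throw ball4 h=3 -> lands@7:R; in-air after throw: [b4@7:R b1@8:L b2@9:R b3@10:L]
Beat 5 (R): throw ball5 h=8 -> lands@13:R; in-air after throw: [b4@7:R b1@8:L b2@9:R b3@10:L b5@13:R]
Beat 6 (L): throw ball6 h=8 -> lands@14:L; in-air after throw: [b4@7:R b1@8:L b2@9:R b3@10:L b5@13:R b6@14:L]
Beat 7 (R): throw ball4 h=5 -> lands@12:L; in-air after throw: [b1@8:L b2@9:R b3@10:L b4@12:L b5@13:R b6@14:L]
Beat 8 (L): throw ball1 h=3 -> lands@11:R; in-air after throw: [b2@9:R b3@10:L b1@11:R b4@12:L b5@13:R b6@14:L]

Answer: ball2:lands@9:R ball3:lands@10:L ball4:lands@12:L ball5:lands@13:R ball6:lands@14:L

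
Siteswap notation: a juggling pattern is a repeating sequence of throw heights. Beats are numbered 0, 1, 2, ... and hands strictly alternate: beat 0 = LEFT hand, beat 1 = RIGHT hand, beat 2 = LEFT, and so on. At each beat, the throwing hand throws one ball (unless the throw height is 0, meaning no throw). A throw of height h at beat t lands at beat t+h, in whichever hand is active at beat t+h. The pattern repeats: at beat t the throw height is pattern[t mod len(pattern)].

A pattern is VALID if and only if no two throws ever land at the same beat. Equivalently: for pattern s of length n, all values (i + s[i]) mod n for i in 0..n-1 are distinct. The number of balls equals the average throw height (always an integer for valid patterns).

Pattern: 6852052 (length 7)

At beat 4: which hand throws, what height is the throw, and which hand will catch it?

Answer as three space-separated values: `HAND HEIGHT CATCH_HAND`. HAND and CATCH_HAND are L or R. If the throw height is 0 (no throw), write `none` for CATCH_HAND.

Beat 4: 4 mod 2 = 0, so hand = L
Throw height = pattern[4 mod 7] = pattern[4] = 0

Answer: L 0 none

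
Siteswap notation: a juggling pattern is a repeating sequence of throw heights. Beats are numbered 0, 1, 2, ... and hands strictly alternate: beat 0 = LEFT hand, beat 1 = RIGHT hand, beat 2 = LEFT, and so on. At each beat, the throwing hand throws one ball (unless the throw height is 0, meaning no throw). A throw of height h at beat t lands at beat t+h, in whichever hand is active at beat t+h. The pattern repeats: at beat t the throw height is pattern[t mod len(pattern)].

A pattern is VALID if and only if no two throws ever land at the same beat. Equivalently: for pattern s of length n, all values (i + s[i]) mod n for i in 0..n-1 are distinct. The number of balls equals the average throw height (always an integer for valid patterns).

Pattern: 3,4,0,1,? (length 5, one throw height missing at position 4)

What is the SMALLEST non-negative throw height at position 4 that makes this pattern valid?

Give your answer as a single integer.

i=0: (0 + 3) mod 5 = 3
i=1: (1 + 4) mod 5 = 0
i=2: (2 + 0) mod 5 = 2
i=3: (3 + 1) mod 5 = 4
i=4: s[i]=? (unknown)
Known residues: [0, 2, 3, 4]; need a permutation of 0..4, so missing residue r = 1
Need (4 + s) mod 5 = 1; smallest s = (1 - 4) mod 5 = 2

Answer: 2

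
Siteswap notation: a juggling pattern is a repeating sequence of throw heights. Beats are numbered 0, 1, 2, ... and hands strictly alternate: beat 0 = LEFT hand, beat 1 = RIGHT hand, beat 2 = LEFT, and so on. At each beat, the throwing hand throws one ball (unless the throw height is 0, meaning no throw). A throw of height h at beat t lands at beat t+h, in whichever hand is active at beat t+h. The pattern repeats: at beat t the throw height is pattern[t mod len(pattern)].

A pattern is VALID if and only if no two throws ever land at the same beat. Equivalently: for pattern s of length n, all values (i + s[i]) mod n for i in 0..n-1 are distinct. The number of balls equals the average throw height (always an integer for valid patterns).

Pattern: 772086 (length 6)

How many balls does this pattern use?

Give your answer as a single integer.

Pattern = [7, 7, 2, 0, 8, 6], length n = 6
  position 0: throw height = 7, running sum = 7
  position 1: throw height = 7, running sum = 14
  position 2: throw height = 2, running sum = 16
  position 3: throw height = 0, running sum = 16
  position 4: throw height = 8, running sum = 24
  position 5: throw height = 6, running sum = 30
Total sum = 30; balls = sum / n = 30 / 6 = 5

Answer: 5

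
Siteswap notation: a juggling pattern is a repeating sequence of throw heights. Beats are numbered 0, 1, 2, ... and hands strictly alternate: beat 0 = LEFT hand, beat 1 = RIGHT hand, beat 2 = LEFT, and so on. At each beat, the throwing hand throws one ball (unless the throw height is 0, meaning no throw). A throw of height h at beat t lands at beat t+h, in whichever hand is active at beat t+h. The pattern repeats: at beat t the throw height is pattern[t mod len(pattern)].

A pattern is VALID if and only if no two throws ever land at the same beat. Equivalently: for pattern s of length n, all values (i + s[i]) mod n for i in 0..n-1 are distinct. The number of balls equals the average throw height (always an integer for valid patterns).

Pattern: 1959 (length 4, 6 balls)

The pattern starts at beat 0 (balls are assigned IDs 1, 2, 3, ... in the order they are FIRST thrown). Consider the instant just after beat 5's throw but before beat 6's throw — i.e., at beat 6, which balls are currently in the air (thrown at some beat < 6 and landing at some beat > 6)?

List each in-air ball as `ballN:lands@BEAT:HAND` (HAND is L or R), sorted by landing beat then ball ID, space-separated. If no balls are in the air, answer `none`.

Beat 0 (L): throw ball1 h=1 -> lands@1:R; in-air after throw: [b1@1:R]
Beat 1 (R): throw ball1 h=9 -> lands@10:L; in-air after throw: [b1@10:L]
Beat 2 (L): throw ball2 h=5 -> lands@7:R; in-air after throw: [b2@7:R b1@10:L]
Beat 3 (R): throw ball3 h=9 -> lands@12:L; in-air after throw: [b2@7:R b1@10:L b3@12:L]
Beat 4 (L): throw ball4 h=1 -> lands@5:R; in-air after throw: [b4@5:R b2@7:R b1@10:L b3@12:L]
Beat 5 (R): throw ball4 h=9 -> lands@14:L; in-air after throw: [b2@7:R b1@10:L b3@12:L b4@14:L]
Beat 6 (L): throw ball5 h=5 -> lands@11:R; in-air after throw: [b2@7:R b1@10:L b5@11:R b3@12:L b4@14:L]

Answer: ball2:lands@7:R ball1:lands@10:L ball3:lands@12:L ball4:lands@14:L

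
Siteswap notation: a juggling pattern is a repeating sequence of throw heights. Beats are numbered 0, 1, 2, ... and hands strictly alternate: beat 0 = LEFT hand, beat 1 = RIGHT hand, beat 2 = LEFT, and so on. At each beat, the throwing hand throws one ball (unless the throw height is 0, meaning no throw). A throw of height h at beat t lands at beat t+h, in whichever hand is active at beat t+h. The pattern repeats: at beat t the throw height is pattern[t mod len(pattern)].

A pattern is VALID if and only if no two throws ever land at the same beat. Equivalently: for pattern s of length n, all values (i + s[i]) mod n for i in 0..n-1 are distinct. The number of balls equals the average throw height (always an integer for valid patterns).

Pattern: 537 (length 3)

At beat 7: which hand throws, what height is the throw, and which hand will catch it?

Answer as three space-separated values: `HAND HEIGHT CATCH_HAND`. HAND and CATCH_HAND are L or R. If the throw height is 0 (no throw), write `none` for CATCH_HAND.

Beat 7: 7 mod 2 = 1, so hand = R
Throw height = pattern[7 mod 3] = pattern[1] = 3
Lands at beat 7+3=10, 10 mod 2 = 0, so catch hand = L

Answer: R 3 L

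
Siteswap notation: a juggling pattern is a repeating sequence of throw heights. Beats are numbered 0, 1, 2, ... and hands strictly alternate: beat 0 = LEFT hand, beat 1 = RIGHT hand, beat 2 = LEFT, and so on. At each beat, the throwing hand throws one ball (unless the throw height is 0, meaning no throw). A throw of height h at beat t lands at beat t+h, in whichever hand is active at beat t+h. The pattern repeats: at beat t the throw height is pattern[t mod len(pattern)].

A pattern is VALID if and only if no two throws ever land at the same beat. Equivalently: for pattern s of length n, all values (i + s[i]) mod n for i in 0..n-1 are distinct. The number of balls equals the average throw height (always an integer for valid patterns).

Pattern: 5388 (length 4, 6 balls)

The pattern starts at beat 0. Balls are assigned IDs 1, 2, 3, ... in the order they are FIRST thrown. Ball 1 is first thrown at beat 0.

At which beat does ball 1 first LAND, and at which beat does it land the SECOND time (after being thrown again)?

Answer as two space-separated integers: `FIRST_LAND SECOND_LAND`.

Answer: 5 8

Derivation:
Beat 0 (L): throw ball1 h=5 -> lands@5:R; in-air after throw: [b1@5:R]
Beat 1 (R): throw ball2 h=3 -> lands@4:L; in-air after throw: [b2@4:L b1@5:R]
Beat 2 (L): throw ball3 h=8 -> lands@10:L; in-air after throw: [b2@4:L b1@5:R b3@10:L]
Beat 3 (R): throw ball4 h=8 -> lands@11:R; in-air after throw: [b2@4:L b1@5:R b3@10:L b4@11:R]
Beat 4 (L): throw ball2 h=5 -> lands@9:R; in-air after throw: [b1@5:R b2@9:R b3@10:L b4@11:R]
Beat 5 (R): throw ball1 h=3 -> lands@8:L; in-air after throw: [b1@8:L b2@9:R b3@10:L b4@11:R]
Beat 6 (L): throw ball5 h=8 -> lands@14:L; in-air after throw: [b1@8:L b2@9:R b3@10:L b4@11:R b5@14:L]
Beat 7 (R): throw ball6 h=8 -> lands@15:R; in-air after throw: [b1@8:L b2@9:R b3@10:L b4@11:R b5@14:L b6@15:R]
Beat 8 (L): throw ball1 h=5 -> lands@13:R; in-air after throw: [b2@9:R b3@10:L b4@11:R b1@13:R b5@14:L b6@15:R]
Ball 1: thrown@0 h=5 -> first land @5; rethrown@5 h=3 -> second land @8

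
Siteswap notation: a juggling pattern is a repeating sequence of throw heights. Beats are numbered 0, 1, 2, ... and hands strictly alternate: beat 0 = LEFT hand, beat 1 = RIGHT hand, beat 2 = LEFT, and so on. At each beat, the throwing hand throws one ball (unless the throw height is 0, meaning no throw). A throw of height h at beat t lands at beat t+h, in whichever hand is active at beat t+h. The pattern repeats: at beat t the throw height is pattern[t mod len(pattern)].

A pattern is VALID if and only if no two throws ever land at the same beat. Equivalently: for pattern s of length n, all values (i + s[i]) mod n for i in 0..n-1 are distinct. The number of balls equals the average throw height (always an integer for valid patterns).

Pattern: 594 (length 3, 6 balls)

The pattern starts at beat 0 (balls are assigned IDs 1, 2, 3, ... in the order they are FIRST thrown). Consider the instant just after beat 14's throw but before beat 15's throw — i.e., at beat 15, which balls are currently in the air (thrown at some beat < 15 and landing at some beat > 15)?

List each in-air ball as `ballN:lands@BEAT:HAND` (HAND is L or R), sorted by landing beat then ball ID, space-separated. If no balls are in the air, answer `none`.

Answer: ball6:lands@16:L ball4:lands@17:R ball1:lands@18:L ball2:lands@19:R ball5:lands@22:L

Derivation:
Beat 0 (L): throw ball1 h=5 -> lands@5:R; in-air after throw: [b1@5:R]
Beat 1 (R): throw ball2 h=9 -> lands@10:L; in-air after throw: [b1@5:R b2@10:L]
Beat 2 (L): throw ball3 h=4 -> lands@6:L; in-air after throw: [b1@5:R b3@6:L b2@10:L]
Beat 3 (R): throw ball4 h=5 -> lands@8:L; in-air after throw: [b1@5:R b3@6:L b4@8:L b2@10:L]
Beat 4 (L): throw ball5 h=9 -> lands@13:R; in-air after throw: [b1@5:R b3@6:L b4@8:L b2@10:L b5@13:R]
Beat 5 (R): throw ball1 h=4 -> lands@9:R; in-air after throw: [b3@6:L b4@8:L b1@9:R b2@10:L b5@13:R]
Beat 6 (L): throw ball3 h=5 -> lands@11:R; in-air after throw: [b4@8:L b1@9:R b2@10:L b3@11:R b5@13:R]
Beat 7 (R): throw ball6 h=9 -> lands@16:L; in-air after throw: [b4@8:L b1@9:R b2@10:L b3@11:R b5@13:R b6@16:L]
Beat 8 (L): throw ball4 h=4 -> lands@12:L; in-air after throw: [b1@9:R b2@10:L b3@11:R b4@12:L b5@13:R b6@16:L]
Beat 9 (R): throw ball1 h=5 -> lands@14:L; in-air after throw: [b2@10:L b3@11:R b4@12:L b5@13:R b1@14:L b6@16:L]
Beat 10 (L): throw ball2 h=9 -> lands@19:R; in-air after throw: [b3@11:R b4@12:L b5@13:R b1@14:L b6@16:L b2@19:R]
Beat 11 (R): throw ball3 h=4 -> lands@15:R; in-air after throw: [b4@12:L b5@13:R b1@14:L b3@15:R b6@16:L b2@19:R]
Beat 12 (L): throw ball4 h=5 -> lands@17:R; in-air after throw: [b5@13:R b1@14:L b3@15:R b6@16:L b4@17:R b2@19:R]
Beat 13 (R): throw ball5 h=9 -> lands@22:L; in-air after throw: [b1@14:L b3@15:R b6@16:L b4@17:R b2@19:R b5@22:L]
Beat 14 (L): throw ball1 h=4 -> lands@18:L; in-air after throw: [b3@15:R b6@16:L b4@17:R b1@18:L b2@19:R b5@22:L]
Beat 15 (R): throw ball3 h=5 -> lands@20:L; in-air after throw: [b6@16:L b4@17:R b1@18:L b2@19:R b3@20:L b5@22:L]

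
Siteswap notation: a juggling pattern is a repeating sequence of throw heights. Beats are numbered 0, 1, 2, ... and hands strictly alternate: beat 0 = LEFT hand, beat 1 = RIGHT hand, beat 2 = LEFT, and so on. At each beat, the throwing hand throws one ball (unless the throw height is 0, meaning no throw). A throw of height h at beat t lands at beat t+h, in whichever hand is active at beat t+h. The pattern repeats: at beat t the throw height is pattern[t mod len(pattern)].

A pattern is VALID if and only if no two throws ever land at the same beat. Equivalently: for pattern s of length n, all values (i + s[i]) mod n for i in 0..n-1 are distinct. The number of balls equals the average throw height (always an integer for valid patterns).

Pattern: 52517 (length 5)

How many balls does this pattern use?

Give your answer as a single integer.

Pattern = [5, 2, 5, 1, 7], length n = 5
  position 0: throw height = 5, running sum = 5
  position 1: throw height = 2, running sum = 7
  position 2: throw height = 5, running sum = 12
  position 3: throw height = 1, running sum = 13
  position 4: throw height = 7, running sum = 20
Total sum = 20; balls = sum / n = 20 / 5 = 4

Answer: 4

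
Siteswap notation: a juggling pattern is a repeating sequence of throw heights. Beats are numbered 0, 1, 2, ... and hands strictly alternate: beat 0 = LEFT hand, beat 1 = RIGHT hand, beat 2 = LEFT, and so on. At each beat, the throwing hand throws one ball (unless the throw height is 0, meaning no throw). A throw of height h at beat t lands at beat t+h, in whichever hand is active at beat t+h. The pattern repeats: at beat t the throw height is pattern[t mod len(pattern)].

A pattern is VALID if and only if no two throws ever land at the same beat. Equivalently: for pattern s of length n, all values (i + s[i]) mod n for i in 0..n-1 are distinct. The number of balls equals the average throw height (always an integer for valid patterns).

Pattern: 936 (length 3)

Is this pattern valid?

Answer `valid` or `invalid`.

i=0: (i + s[i]) mod n = (0 + 9) mod 3 = 0
i=1: (i + s[i]) mod n = (1 + 3) mod 3 = 1
i=2: (i + s[i]) mod n = (2 + 6) mod 3 = 2
Residues: [0, 1, 2], distinct: True

Answer: valid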